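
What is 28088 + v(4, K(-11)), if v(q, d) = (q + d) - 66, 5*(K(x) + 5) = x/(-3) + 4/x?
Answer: 4623574/165 ≈ 28022.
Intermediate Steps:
K(x) = -5 - x/15 + 4/(5*x) (K(x) = -5 + (x/(-3) + 4/x)/5 = -5 + (x*(-⅓) + 4/x)/5 = -5 + (-x/3 + 4/x)/5 = -5 + (4/x - x/3)/5 = -5 + (-x/15 + 4/(5*x)) = -5 - x/15 + 4/(5*x))
v(q, d) = -66 + d + q (v(q, d) = (d + q) - 66 = -66 + d + q)
28088 + v(4, K(-11)) = 28088 + (-66 + (1/15)*(12 - 1*(-11)*(75 - 11))/(-11) + 4) = 28088 + (-66 + (1/15)*(-1/11)*(12 - 1*(-11)*64) + 4) = 28088 + (-66 + (1/15)*(-1/11)*(12 + 704) + 4) = 28088 + (-66 + (1/15)*(-1/11)*716 + 4) = 28088 + (-66 - 716/165 + 4) = 28088 - 10946/165 = 4623574/165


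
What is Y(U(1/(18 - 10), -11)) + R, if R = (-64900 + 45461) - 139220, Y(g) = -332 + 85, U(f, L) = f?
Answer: -158906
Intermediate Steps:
Y(g) = -247
R = -158659 (R = -19439 - 139220 = -158659)
Y(U(1/(18 - 10), -11)) + R = -247 - 158659 = -158906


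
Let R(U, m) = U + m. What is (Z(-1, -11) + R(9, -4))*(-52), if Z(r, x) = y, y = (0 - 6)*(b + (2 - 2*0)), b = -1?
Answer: 52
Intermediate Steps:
y = -6 (y = (0 - 6)*(-1 + (2 - 2*0)) = -6*(-1 + (2 + 0)) = -6*(-1 + 2) = -6*1 = -6)
Z(r, x) = -6
(Z(-1, -11) + R(9, -4))*(-52) = (-6 + (9 - 4))*(-52) = (-6 + 5)*(-52) = -1*(-52) = 52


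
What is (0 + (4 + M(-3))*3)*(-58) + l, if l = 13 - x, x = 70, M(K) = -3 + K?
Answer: 291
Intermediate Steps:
l = -57 (l = 13 - 1*70 = 13 - 70 = -57)
(0 + (4 + M(-3))*3)*(-58) + l = (0 + (4 + (-3 - 3))*3)*(-58) - 57 = (0 + (4 - 6)*3)*(-58) - 57 = (0 - 2*3)*(-58) - 57 = (0 - 6)*(-58) - 57 = -6*(-58) - 57 = 348 - 57 = 291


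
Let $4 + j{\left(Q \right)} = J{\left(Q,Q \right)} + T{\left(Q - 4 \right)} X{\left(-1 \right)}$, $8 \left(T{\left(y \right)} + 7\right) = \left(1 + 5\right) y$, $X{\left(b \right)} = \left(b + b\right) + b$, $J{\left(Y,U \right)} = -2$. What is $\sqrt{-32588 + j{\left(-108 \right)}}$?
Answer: $i \sqrt{32321} \approx 179.78 i$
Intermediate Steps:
$X{\left(b \right)} = 3 b$ ($X{\left(b \right)} = 2 b + b = 3 b$)
$T{\left(y \right)} = -7 + \frac{3 y}{4}$ ($T{\left(y \right)} = -7 + \frac{\left(1 + 5\right) y}{8} = -7 + \frac{6 y}{8} = -7 + \frac{3 y}{4}$)
$j{\left(Q \right)} = 24 - \frac{9 Q}{4}$ ($j{\left(Q \right)} = -4 + \left(-2 + \left(-7 + \frac{3 \left(Q - 4\right)}{4}\right) 3 \left(-1\right)\right) = -4 + \left(-2 + \left(-7 + \frac{3 \left(Q - 4\right)}{4}\right) \left(-3\right)\right) = -4 + \left(-2 + \left(-7 + \frac{3 \left(-4 + Q\right)}{4}\right) \left(-3\right)\right) = -4 + \left(-2 + \left(-7 + \left(-3 + \frac{3 Q}{4}\right)\right) \left(-3\right)\right) = -4 + \left(-2 + \left(-10 + \frac{3 Q}{4}\right) \left(-3\right)\right) = -4 - \left(-28 + \frac{9 Q}{4}\right) = 24 - \frac{9 Q}{4}$)
$\sqrt{-32588 + j{\left(-108 \right)}} = \sqrt{-32588 + \left(24 - -243\right)} = \sqrt{-32588 + \left(24 + 243\right)} = \sqrt{-32588 + 267} = \sqrt{-32321} = i \sqrt{32321}$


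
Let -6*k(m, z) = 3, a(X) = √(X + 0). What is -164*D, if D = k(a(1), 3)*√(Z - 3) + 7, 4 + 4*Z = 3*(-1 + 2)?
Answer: -1148 + 41*I*√13 ≈ -1148.0 + 147.83*I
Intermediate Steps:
a(X) = √X
k(m, z) = -½ (k(m, z) = -⅙*3 = -½)
Z = -¼ (Z = -1 + (3*(-1 + 2))/4 = -1 + (3*1)/4 = -1 + (¼)*3 = -1 + ¾ = -¼ ≈ -0.25000)
D = 7 - I*√13/4 (D = -√(-¼ - 3)/2 + 7 = -I*√13/4 + 7 = 7 - I*√13/4 ≈ 7.0 - 0.90139*I)
-164*D = -164*(7 - I*√13/4) = -1148 + 41*I*√13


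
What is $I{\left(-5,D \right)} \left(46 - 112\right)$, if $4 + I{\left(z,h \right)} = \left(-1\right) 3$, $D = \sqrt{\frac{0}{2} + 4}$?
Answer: $462$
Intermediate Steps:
$D = 2$ ($D = \sqrt{0 \cdot \frac{1}{2} + 4} = \sqrt{0 + 4} = \sqrt{4} = 2$)
$I{\left(z,h \right)} = -7$ ($I{\left(z,h \right)} = -4 - 3 = -7$)
$I{\left(-5,D \right)} \left(46 - 112\right) = - 7 \left(46 - 112\right) = \left(-7\right) \left(-66\right) = 462$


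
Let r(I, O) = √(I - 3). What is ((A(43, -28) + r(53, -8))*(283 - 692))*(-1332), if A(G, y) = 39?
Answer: 21246732 + 2723940*√2 ≈ 2.5099e+7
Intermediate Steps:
r(I, O) = √(-3 + I)
((A(43, -28) + r(53, -8))*(283 - 692))*(-1332) = ((39 + √(-3 + 53))*(283 - 692))*(-1332) = ((39 + √50)*(-409))*(-1332) = ((39 + 5*√2)*(-409))*(-1332) = (-15951 - 2045*√2)*(-1332) = 21246732 + 2723940*√2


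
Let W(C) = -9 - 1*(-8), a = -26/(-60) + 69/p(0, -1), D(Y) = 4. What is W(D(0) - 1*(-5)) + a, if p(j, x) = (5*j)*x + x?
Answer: -2087/30 ≈ -69.567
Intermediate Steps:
p(j, x) = x + 5*j*x (p(j, x) = 5*j*x + x = x + 5*j*x)
a = -2057/30 (a = -26/(-60) + 69/((-(1 + 5*0))) = -26*(-1/60) + 69/((-(1 + 0))) = 13/30 + 69/((-1*1)) = 13/30 + 69/(-1) = 13/30 + 69*(-1) = 13/30 - 69 = -2057/30 ≈ -68.567)
W(C) = -1 (W(C) = -9 + 8 = -1)
W(D(0) - 1*(-5)) + a = -1 - 2057/30 = -2087/30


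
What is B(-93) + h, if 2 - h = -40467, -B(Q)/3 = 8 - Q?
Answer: 40166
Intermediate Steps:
B(Q) = -24 + 3*Q (B(Q) = -3*(8 - Q) = -24 + 3*Q)
h = 40469 (h = 2 - 1*(-40467) = 2 + 40467 = 40469)
B(-93) + h = (-24 + 3*(-93)) + 40469 = (-24 - 279) + 40469 = -303 + 40469 = 40166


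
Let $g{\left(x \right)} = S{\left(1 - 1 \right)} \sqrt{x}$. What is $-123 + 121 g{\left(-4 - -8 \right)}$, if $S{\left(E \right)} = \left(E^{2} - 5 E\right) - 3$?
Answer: $-849$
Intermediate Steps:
$S{\left(E \right)} = -3 + E^{2} - 5 E$
$g{\left(x \right)} = - 3 \sqrt{x}$ ($g{\left(x \right)} = \left(-3 + \left(1 - 1\right)^{2} - 5 \left(1 - 1\right)\right) \sqrt{x} = \left(-3 + 0^{2} - 0\right) \sqrt{x} = \left(-3 + 0 + 0\right) \sqrt{x} = - 3 \sqrt{x}$)
$-123 + 121 g{\left(-4 - -8 \right)} = -123 + 121 \left(- 3 \sqrt{-4 - -8}\right) = -123 + 121 \left(- 3 \sqrt{-4 + 8}\right) = -123 + 121 \left(- 3 \sqrt{4}\right) = -123 + 121 \left(\left(-3\right) 2\right) = -123 + 121 \left(-6\right) = -123 - 726 = -849$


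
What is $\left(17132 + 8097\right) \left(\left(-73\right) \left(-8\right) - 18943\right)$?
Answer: $-463179211$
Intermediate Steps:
$\left(17132 + 8097\right) \left(\left(-73\right) \left(-8\right) - 18943\right) = 25229 \left(584 - 18943\right) = 25229 \left(-18359\right) = -463179211$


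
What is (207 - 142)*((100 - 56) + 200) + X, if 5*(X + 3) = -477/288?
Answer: 2537067/160 ≈ 15857.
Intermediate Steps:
X = -533/160 (X = -3 + (-477/288)/5 = -3 + (-477*1/288)/5 = -3 + (⅕)*(-53/32) = -3 - 53/160 = -533/160 ≈ -3.3312)
(207 - 142)*((100 - 56) + 200) + X = (207 - 142)*((100 - 56) + 200) - 533/160 = 65*(44 + 200) - 533/160 = 65*244 - 533/160 = 15860 - 533/160 = 2537067/160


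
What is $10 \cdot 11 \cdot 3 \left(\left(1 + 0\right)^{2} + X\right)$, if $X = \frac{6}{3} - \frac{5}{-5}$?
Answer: $1320$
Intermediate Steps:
$X = 3$ ($X = 6 \cdot \frac{1}{3} - -1 = 2 + 1 = 3$)
$10 \cdot 11 \cdot 3 \left(\left(1 + 0\right)^{2} + X\right) = 10 \cdot 11 \cdot 3 \left(\left(1 + 0\right)^{2} + 3\right) = 110 \cdot 3 \left(1^{2} + 3\right) = 110 \cdot 3 \left(1 + 3\right) = 110 \cdot 3 \cdot 4 = 110 \cdot 12 = 1320$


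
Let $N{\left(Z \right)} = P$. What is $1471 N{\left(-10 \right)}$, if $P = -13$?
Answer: $-19123$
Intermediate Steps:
$N{\left(Z \right)} = -13$
$1471 N{\left(-10 \right)} = 1471 \left(-13\right) = -19123$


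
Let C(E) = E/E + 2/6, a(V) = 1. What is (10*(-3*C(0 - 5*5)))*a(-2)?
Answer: -40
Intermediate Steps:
C(E) = 4/3 (C(E) = 1 + 2*(⅙) = 1 + ⅓ = 4/3)
(10*(-3*C(0 - 5*5)))*a(-2) = (10*(-3*4/3))*1 = (10*(-4))*1 = -40*1 = -40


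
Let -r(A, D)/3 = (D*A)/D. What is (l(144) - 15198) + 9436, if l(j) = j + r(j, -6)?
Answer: -6050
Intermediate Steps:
r(A, D) = -3*A (r(A, D) = -3*D*A/D = -3*A*D/D = -3*A)
l(j) = -2*j (l(j) = j - 3*j = -2*j)
(l(144) - 15198) + 9436 = (-2*144 - 15198) + 9436 = (-288 - 15198) + 9436 = -15486 + 9436 = -6050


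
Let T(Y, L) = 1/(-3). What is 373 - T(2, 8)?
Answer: 1120/3 ≈ 373.33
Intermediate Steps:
T(Y, L) = -1/3
373 - T(2, 8) = 373 - 1*(-1/3) = 373 + 1/3 = 1120/3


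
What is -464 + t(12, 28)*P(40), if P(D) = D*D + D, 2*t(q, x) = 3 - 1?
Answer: 1176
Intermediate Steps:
t(q, x) = 1 (t(q, x) = (3 - 1)/2 = (1/2)*2 = 1)
P(D) = D + D**2 (P(D) = D**2 + D = D + D**2)
-464 + t(12, 28)*P(40) = -464 + 1*(40*(1 + 40)) = -464 + 1*(40*41) = -464 + 1*1640 = -464 + 1640 = 1176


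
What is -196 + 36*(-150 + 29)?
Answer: -4552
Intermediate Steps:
-196 + 36*(-150 + 29) = -196 + 36*(-121) = -196 - 4356 = -4552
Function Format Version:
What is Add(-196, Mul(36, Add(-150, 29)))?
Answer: -4552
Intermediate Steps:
Add(-196, Mul(36, Add(-150, 29))) = Add(-196, Mul(36, -121)) = Add(-196, -4356) = -4552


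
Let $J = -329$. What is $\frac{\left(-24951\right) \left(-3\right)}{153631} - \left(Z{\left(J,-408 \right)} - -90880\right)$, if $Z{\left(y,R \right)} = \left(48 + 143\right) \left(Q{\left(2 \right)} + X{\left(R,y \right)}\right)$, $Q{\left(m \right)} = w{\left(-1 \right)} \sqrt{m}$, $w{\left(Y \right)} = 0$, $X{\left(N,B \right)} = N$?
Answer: $- \frac{1989753859}{153631} \approx -12952.0$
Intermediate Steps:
$Q{\left(m \right)} = 0$ ($Q{\left(m \right)} = 0 \sqrt{m} = 0$)
$Z{\left(y,R \right)} = 191 R$ ($Z{\left(y,R \right)} = \left(48 + 143\right) \left(0 + R\right) = 191 R$)
$\frac{\left(-24951\right) \left(-3\right)}{153631} - \left(Z{\left(J,-408 \right)} - -90880\right) = \frac{\left(-24951\right) \left(-3\right)}{153631} - \left(191 \left(-408\right) - -90880\right) = 74853 \cdot \frac{1}{153631} - \left(-77928 + 90880\right) = \frac{74853}{153631} - 12952 = - \frac{1989753859}{153631}$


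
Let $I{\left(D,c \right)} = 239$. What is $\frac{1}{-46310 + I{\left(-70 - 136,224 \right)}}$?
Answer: $- \frac{1}{46071} \approx -2.1706 \cdot 10^{-5}$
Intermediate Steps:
$\frac{1}{-46310 + I{\left(-70 - 136,224 \right)}} = \frac{1}{-46310 + 239} = \frac{1}{-46071} = - \frac{1}{46071}$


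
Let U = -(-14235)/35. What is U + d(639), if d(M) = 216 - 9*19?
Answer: 3162/7 ≈ 451.71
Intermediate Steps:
U = 2847/7 (U = -(-14235)/35 = -219*(-13/7) = 2847/7 ≈ 406.71)
d(M) = 45 (d(M) = 216 - 171 = 45)
U + d(639) = 2847/7 + 45 = 3162/7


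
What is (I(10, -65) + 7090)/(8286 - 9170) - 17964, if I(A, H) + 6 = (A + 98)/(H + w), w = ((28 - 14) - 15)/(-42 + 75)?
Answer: -8523514099/474266 ≈ -17972.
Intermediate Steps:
w = -1/33 (w = (14 - 15)/33 = -1*1/33 = -1/33 ≈ -0.030303)
I(A, H) = -6 + (98 + A)/(-1/33 + H) (I(A, H) = -6 + (A + 98)/(H - 1/33) = -6 + (98 + A)/(-1/33 + H))
(I(10, -65) + 7090)/(8286 - 9170) - 17964 = (3*(1080 - 66*(-65) + 11*10)/(-1 + 33*(-65)) + 7090)/(8286 - 9170) - 17964 = (3*(1080 + 4290 + 110)/(-1 - 2145) + 7090)/(-884) - 17964 = (3*5480/(-2146) + 7090)*(-1/884) - 17964 = (3*(-1/2146)*5480 + 7090)*(-1/884) - 17964 = (-8220/1073 + 7090)*(-1/884) - 17964 = (7599350/1073)*(-1/884) - 17964 = -3799675/474266 - 17964 = -8523514099/474266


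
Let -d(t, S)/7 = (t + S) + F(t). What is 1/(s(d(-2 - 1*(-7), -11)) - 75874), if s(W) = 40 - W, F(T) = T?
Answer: -1/75841 ≈ -1.3185e-5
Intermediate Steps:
d(t, S) = -14*t - 7*S (d(t, S) = -7*((t + S) + t) = -7*((S + t) + t) = -7*(S + 2*t) = -14*t - 7*S)
1/(s(d(-2 - 1*(-7), -11)) - 75874) = 1/((40 - (-14*(-2 - 1*(-7)) - 7*(-11))) - 75874) = 1/((40 - (-14*(-2 + 7) + 77)) - 75874) = 1/((40 - (-14*5 + 77)) - 75874) = 1/((40 - (-70 + 77)) - 75874) = 1/((40 - 1*7) - 75874) = 1/((40 - 7) - 75874) = 1/(33 - 75874) = 1/(-75841) = -1/75841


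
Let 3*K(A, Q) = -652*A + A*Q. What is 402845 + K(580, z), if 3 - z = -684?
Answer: 1228835/3 ≈ 4.0961e+5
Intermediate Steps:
z = 687 (z = 3 - 1*(-684) = 3 + 684 = 687)
K(A, Q) = -652*A/3 + A*Q/3 (K(A, Q) = (-652*A + A*Q)/3 = -652*A/3 + A*Q/3)
402845 + K(580, z) = 402845 + (⅓)*580*(-652 + 687) = 402845 + (⅓)*580*35 = 402845 + 20300/3 = 1228835/3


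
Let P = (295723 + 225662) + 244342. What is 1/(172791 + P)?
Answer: 1/938518 ≈ 1.0655e-6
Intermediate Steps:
P = 765727 (P = 521385 + 244342 = 765727)
1/(172791 + P) = 1/(172791 + 765727) = 1/938518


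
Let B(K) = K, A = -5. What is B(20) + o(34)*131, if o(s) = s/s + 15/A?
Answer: -242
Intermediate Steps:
o(s) = -2 (o(s) = s/s + 15/(-5) = 1 + 15*(-⅕) = 1 - 3 = -2)
B(20) + o(34)*131 = 20 - 2*131 = 20 - 262 = -242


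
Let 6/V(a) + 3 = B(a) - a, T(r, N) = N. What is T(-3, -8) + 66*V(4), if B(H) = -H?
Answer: -44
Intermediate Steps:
V(a) = 6/(-3 - 2*a) (V(a) = 6/(-3 + (-a - a)) = 6/(-3 - 2*a))
T(-3, -8) + 66*V(4) = -8 + 66*(-6/(3 + 2*4)) = -8 + 66*(-6/(3 + 8)) = -8 + 66*(-6/11) = -8 - 36 = -44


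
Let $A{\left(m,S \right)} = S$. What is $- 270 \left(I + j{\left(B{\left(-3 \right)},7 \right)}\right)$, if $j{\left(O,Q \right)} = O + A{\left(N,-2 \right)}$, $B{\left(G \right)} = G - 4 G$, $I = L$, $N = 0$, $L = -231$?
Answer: $60480$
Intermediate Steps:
$I = -231$
$B{\left(G \right)} = - 3 G$
$j{\left(O,Q \right)} = -2 + O$ ($j{\left(O,Q \right)} = O - 2 = -2 + O$)
$- 270 \left(I + j{\left(B{\left(-3 \right)},7 \right)}\right) = - 270 \left(-231 - -7\right) = - 270 \left(-231 + \left(-2 + 9\right)\right) = - 270 \left(-231 + 7\right) = \left(-270\right) \left(-224\right) = 60480$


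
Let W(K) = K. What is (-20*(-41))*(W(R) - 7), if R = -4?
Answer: -9020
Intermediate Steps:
(-20*(-41))*(W(R) - 7) = (-20*(-41))*(-4 - 7) = 820*(-11) = -9020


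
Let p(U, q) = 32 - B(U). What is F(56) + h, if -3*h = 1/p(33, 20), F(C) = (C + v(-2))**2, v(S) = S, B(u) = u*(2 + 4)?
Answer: 1452169/498 ≈ 2916.0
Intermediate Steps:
B(u) = 6*u (B(u) = u*6 = 6*u)
p(U, q) = 32 - 6*U
F(C) = (-2 + C)**2 (F(C) = (C - 2)**2 = (-2 + C)**2)
h = 1/498 (h = -1/(3*(32 - 6*33)) = -1/(3*(32 - 198)) = -1/3/(-166) = -1/3*(-1/166) = 1/498 ≈ 0.0020080)
F(56) + h = (-2 + 56)**2 + 1/498 = 54**2 + 1/498 = 2916 + 1/498 = 1452169/498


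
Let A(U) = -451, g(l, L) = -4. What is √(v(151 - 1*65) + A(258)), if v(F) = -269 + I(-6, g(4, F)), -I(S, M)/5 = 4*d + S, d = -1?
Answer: I*√670 ≈ 25.884*I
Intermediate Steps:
I(S, M) = 20 - 5*S (I(S, M) = -5*(4*(-1) + S) = -5*(-4 + S) = 20 - 5*S)
v(F) = -219 (v(F) = -269 + (20 - 5*(-6)) = -269 + (20 + 30) = -269 + 50 = -219)
√(v(151 - 1*65) + A(258)) = √(-219 - 451) = √(-670) = I*√670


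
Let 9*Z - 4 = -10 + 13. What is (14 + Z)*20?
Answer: 2660/9 ≈ 295.56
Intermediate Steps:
Z = 7/9 (Z = 4/9 + (-10 + 13)/9 = 4/9 + (⅑)*3 = 4/9 + ⅓ = 7/9 ≈ 0.77778)
(14 + Z)*20 = (14 + 7/9)*20 = (133/9)*20 = 2660/9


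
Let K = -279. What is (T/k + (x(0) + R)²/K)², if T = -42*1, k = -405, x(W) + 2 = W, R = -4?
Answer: 11236/17514225 ≈ 0.00064154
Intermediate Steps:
x(W) = -2 + W
T = -42
(T/k + (x(0) + R)²/K)² = (-42/(-405) + ((-2 + 0) - 4)²/(-279))² = (-42*(-1/405) + (-2 - 4)²*(-1/279))² = (14/135 + (-6)²*(-1/279))² = (14/135 + 36*(-1/279))² = (14/135 - 4/31)² = (-106/4185)² = 11236/17514225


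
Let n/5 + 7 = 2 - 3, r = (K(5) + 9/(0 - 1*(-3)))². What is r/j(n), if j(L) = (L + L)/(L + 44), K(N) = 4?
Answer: -49/20 ≈ -2.4500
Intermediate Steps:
r = 49 (r = (4 + 9/(0 - 1*(-3)))² = (4 + 9/(0 + 3))² = (4 + 9/3)² = (4 + 9*(⅓))² = (4 + 3)² = 7² = 49)
n = -40 (n = -35 + 5*(2 - 3) = -35 + 5*(-1) = -35 - 5 = -40)
j(L) = 2*L/(44 + L) (j(L) = (2*L)/(44 + L) = 2*L/(44 + L))
r/j(n) = 49/((2*(-40)/(44 - 40))) = 49/((2*(-40)/4)) = 49/((2*(-40)*(¼))) = 49/(-20) = 49*(-1/20) = -49/20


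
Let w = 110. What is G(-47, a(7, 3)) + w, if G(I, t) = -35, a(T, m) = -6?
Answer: 75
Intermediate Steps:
G(-47, a(7, 3)) + w = -35 + 110 = 75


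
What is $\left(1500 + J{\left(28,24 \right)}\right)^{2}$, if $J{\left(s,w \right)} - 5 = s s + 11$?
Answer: $5290000$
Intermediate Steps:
$J{\left(s,w \right)} = 16 + s^{2}$ ($J{\left(s,w \right)} = 5 + \left(s s + 11\right) = 5 + \left(s^{2} + 11\right) = 5 + \left(11 + s^{2}\right) = 16 + s^{2}$)
$\left(1500 + J{\left(28,24 \right)}\right)^{2} = \left(1500 + \left(16 + 28^{2}\right)\right)^{2} = \left(1500 + \left(16 + 784\right)\right)^{2} = \left(1500 + 800\right)^{2} = 2300^{2} = 5290000$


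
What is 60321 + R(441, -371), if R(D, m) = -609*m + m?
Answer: 285889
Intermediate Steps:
R(D, m) = -608*m
60321 + R(441, -371) = 60321 - 608*(-371) = 60321 + 225568 = 285889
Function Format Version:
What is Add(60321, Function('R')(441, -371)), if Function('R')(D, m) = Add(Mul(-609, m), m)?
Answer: 285889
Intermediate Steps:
Function('R')(D, m) = Mul(-608, m)
Add(60321, Function('R')(441, -371)) = Add(60321, Mul(-608, -371)) = Add(60321, 225568) = 285889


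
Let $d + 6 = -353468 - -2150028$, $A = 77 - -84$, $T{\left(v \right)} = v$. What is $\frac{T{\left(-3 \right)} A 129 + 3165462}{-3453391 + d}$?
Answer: $- \frac{344795}{184093} \approx -1.8729$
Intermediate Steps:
$A = 161$ ($A = 77 + 84 = 161$)
$d = 1796554$ ($d = -6 - -1796560 = -6 + \left(-353468 + 2150028\right) = -6 + 1796560 = 1796554$)
$\frac{T{\left(-3 \right)} A 129 + 3165462}{-3453391 + d} = \frac{\left(-3\right) 161 \cdot 129 + 3165462}{-3453391 + 1796554} = \frac{\left(-483\right) 129 + 3165462}{-1656837} = \left(-62307 + 3165462\right) \left(- \frac{1}{1656837}\right) = 3103155 \left(- \frac{1}{1656837}\right) = - \frac{344795}{184093}$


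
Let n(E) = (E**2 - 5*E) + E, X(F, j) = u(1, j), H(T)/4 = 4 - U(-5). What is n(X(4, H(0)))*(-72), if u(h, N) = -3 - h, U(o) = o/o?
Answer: -2304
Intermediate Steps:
U(o) = 1
H(T) = 12 (H(T) = 4*(4 - 1*1) = 4*(4 - 1) = 4*3 = 12)
X(F, j) = -4 (X(F, j) = -3 - 1*1 = -3 - 1 = -4)
n(E) = E**2 - 4*E
n(X(4, H(0)))*(-72) = -4*(-4 - 4)*(-72) = -4*(-8)*(-72) = 32*(-72) = -2304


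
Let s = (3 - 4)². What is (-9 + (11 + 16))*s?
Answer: 18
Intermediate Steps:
s = 1 (s = (-1)² = 1)
(-9 + (11 + 16))*s = (-9 + (11 + 16))*1 = (-9 + 27)*1 = 18*1 = 18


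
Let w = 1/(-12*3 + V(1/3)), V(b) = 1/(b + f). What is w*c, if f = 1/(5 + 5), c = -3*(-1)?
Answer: -13/146 ≈ -0.089041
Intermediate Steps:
c = 3
f = ⅒ (f = 1/10 = ⅒ ≈ 0.10000)
V(b) = 1/(⅒ + b) (V(b) = 1/(b + ⅒) = 1/(⅒ + b))
w = -13/438 (w = 1/(-12*3 + 10/(1 + 10/3)) = 1/(-36 + 10/(1 + 10*(⅓))) = 1/(-36 + 10/(1 + 10/3)) = 1/(-36 + 10/(13/3)) = 1/(-36 + 10*(3/13)) = 1/(-36 + 30/13) = 1/(-438/13) = -13/438 ≈ -0.029680)
w*c = -13/438*3 = -13/146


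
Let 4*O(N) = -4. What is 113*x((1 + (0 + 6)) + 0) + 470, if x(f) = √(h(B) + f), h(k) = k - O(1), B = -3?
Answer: 470 + 113*√5 ≈ 722.68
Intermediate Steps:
O(N) = -1 (O(N) = (¼)*(-4) = -1)
h(k) = 1 + k (h(k) = k - 1*(-1) = k + 1 = 1 + k)
x(f) = √(-2 + f) (x(f) = √((1 - 3) + f) = √(-2 + f))
113*x((1 + (0 + 6)) + 0) + 470 = 113*√(-2 + ((1 + (0 + 6)) + 0)) + 470 = 113*√(-2 + ((1 + 6) + 0)) + 470 = 113*√(-2 + (7 + 0)) + 470 = 113*√(-2 + 7) + 470 = 113*√5 + 470 = 470 + 113*√5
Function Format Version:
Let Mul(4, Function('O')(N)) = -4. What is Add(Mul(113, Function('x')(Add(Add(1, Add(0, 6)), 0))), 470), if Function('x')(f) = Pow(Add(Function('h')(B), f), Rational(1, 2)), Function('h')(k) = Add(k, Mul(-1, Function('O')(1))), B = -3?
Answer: Add(470, Mul(113, Pow(5, Rational(1, 2)))) ≈ 722.68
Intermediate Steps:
Function('O')(N) = -1 (Function('O')(N) = Mul(Rational(1, 4), -4) = -1)
Function('h')(k) = Add(1, k) (Function('h')(k) = Add(k, Mul(-1, -1)) = Add(k, 1) = Add(1, k))
Function('x')(f) = Pow(Add(-2, f), Rational(1, 2)) (Function('x')(f) = Pow(Add(Add(1, -3), f), Rational(1, 2)) = Pow(Add(-2, f), Rational(1, 2)))
Add(Mul(113, Function('x')(Add(Add(1, Add(0, 6)), 0))), 470) = Add(Mul(113, Pow(Add(-2, Add(Add(1, Add(0, 6)), 0)), Rational(1, 2))), 470) = Add(Mul(113, Pow(Add(-2, Add(Add(1, 6), 0)), Rational(1, 2))), 470) = Add(Mul(113, Pow(Add(-2, Add(7, 0)), Rational(1, 2))), 470) = Add(Mul(113, Pow(Add(-2, 7), Rational(1, 2))), 470) = Add(Mul(113, Pow(5, Rational(1, 2))), 470) = Add(470, Mul(113, Pow(5, Rational(1, 2))))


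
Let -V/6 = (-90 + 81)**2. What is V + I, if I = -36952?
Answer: -37438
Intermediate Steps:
V = -486 (V = -6*(-90 + 81)**2 = -6*(-9)**2 = -6*81 = -486)
V + I = -486 - 36952 = -37438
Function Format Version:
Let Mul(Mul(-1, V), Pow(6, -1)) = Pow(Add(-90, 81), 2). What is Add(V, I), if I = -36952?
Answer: -37438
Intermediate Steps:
V = -486 (V = Mul(-6, Pow(Add(-90, 81), 2)) = Mul(-6, Pow(-9, 2)) = Mul(-6, 81) = -486)
Add(V, I) = Add(-486, -36952) = -37438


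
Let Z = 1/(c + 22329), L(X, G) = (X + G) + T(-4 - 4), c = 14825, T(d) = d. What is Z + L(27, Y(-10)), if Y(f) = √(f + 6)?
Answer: 705927/37154 + 2*I ≈ 19.0 + 2.0*I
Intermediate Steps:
Y(f) = √(6 + f)
L(X, G) = -8 + G + X (L(X, G) = (X + G) + (-4 - 4) = (G + X) - 8 = -8 + G + X)
Z = 1/37154 (Z = 1/(14825 + 22329) = 1/37154 ≈ 2.6915e-5)
Z + L(27, Y(-10)) = 1/37154 + (-8 + √(6 - 10) + 27) = 1/37154 + (-8 + √(-4) + 27) = 1/37154 + (-8 + 2*I + 27) = 1/37154 + (19 + 2*I) = 705927/37154 + 2*I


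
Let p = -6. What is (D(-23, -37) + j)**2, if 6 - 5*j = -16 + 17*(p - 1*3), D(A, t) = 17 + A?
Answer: 841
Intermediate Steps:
j = 35 (j = 6/5 - (-16 + 17*(-6 - 1*3))/5 = 6/5 - (-16 + 17*(-6 - 3))/5 = 6/5 - (-16 + 17*(-9))/5 = 6/5 - (-16 - 153)/5 = 6/5 - 1/5*(-169) = 6/5 + 169/5 = 35)
(D(-23, -37) + j)**2 = ((17 - 23) + 35)**2 = (-6 + 35)**2 = 29**2 = 841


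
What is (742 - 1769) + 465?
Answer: -562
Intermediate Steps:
(742 - 1769) + 465 = -1027 + 465 = -562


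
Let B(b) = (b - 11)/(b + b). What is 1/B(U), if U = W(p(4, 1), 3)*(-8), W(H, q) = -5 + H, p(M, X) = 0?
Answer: 80/29 ≈ 2.7586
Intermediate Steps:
U = 40 (U = (-5 + 0)*(-8) = -5*(-8) = 40)
B(b) = (-11 + b)/(2*b) (B(b) = (-11 + b)/((2*b)) = (-11 + b)*(1/(2*b)) = (-11 + b)/(2*b))
1/B(U) = 1/((½)*(-11 + 40)/40) = 1/((½)*(1/40)*29) = 1/(29/80) = 80/29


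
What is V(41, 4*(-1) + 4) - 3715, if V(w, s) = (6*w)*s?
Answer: -3715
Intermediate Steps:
V(w, s) = 6*s*w
V(41, 4*(-1) + 4) - 3715 = 6*(4*(-1) + 4)*41 - 3715 = 6*(-4 + 4)*41 - 3715 = 6*0*41 - 3715 = 0 - 3715 = -3715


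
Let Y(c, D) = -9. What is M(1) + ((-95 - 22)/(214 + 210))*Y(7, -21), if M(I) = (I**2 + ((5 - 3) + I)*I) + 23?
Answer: 12501/424 ≈ 29.483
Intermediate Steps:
M(I) = 23 + I**2 + I*(2 + I) (M(I) = (I**2 + (2 + I)*I) + 23 = (I**2 + I*(2 + I)) + 23 = 23 + I**2 + I*(2 + I))
M(1) + ((-95 - 22)/(214 + 210))*Y(7, -21) = (23 + 2*1 + 2*1**2) + ((-95 - 22)/(214 + 210))*(-9) = (23 + 2 + 2*1) - 117/424*(-9) = (23 + 2 + 2) - 117*1/424*(-9) = 27 - 117/424*(-9) = 27 + 1053/424 = 12501/424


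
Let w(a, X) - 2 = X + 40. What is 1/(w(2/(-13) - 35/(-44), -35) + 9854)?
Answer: 1/9861 ≈ 0.00010141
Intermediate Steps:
w(a, X) = 42 + X (w(a, X) = 2 + (X + 40) = 2 + (40 + X) = 42 + X)
1/(w(2/(-13) - 35/(-44), -35) + 9854) = 1/((42 - 35) + 9854) = 1/(7 + 9854) = 1/9861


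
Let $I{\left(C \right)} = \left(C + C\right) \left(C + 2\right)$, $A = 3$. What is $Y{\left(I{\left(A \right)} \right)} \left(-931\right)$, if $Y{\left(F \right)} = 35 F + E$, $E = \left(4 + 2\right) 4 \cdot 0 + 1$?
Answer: $-978481$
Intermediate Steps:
$E = 1$ ($E = 6 \cdot 4 \cdot 0 + 1 = 24 \cdot 0 + 1 = 0 + 1 = 1$)
$I{\left(C \right)} = 2 C \left(2 + C\right)$
$Y{\left(F \right)} = 1 + 35 F$ ($Y{\left(F \right)} = 35 F + 1 = 1 + 35 F$)
$Y{\left(I{\left(A \right)} \right)} \left(-931\right) = \left(1 + 35 \cdot 2 \cdot 3 \left(2 + 3\right)\right) \left(-931\right) = \left(1 + 35 \cdot 2 \cdot 3 \cdot 5\right) \left(-931\right) = \left(1 + 35 \cdot 30\right) \left(-931\right) = \left(1 + 1050\right) \left(-931\right) = 1051 \left(-931\right) = -978481$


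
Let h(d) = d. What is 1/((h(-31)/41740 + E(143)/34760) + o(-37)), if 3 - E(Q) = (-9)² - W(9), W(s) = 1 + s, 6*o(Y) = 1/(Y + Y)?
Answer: -2013099330/9967291 ≈ -201.97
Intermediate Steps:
o(Y) = 1/(12*Y) (o(Y) = 1/(6*(Y + Y)) = 1/(6*((2*Y))) = (1/(2*Y))/6 = 1/(12*Y))
E(Q) = -68 (E(Q) = 3 - ((-9)² - (1 + 9)) = 3 - (81 - 1*10) = 3 - (81 - 10) = 3 - 1*71 = 3 - 71 = -68)
1/((h(-31)/41740 + E(143)/34760) + o(-37)) = 1/((-31/41740 - 68/34760) + (1/12)/(-37)) = 1/((-31*1/41740 - 68*1/34760) + (1/12)*(-1/37)) = 1/((-31/41740 - 17/8690) - 1/444) = 1/(-97897/36272060 - 1/444) = 1/(-9967291/2013099330) = -2013099330/9967291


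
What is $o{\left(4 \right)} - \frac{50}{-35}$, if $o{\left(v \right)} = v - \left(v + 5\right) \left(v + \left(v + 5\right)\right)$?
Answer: $- \frac{781}{7} \approx -111.57$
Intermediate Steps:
$o{\left(v \right)} = v - \left(5 + v\right) \left(5 + 2 v\right)$ ($o{\left(v \right)} = v - \left(5 + v\right) \left(v + \left(5 + v\right)\right) = v - \left(5 + v\right) \left(5 + 2 v\right)$)
$o{\left(4 \right)} - \frac{50}{-35} = \left(-25 - 56 - 2 \cdot 4^{2}\right) - \frac{50}{-35} = \left(-25 - 56 - 32\right) - - \frac{10}{7} = \left(-25 - 56 - 32\right) + \frac{10}{7} = -113 + \frac{10}{7} = - \frac{781}{7}$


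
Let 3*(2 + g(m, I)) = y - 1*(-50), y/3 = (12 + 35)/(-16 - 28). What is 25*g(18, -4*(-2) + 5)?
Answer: 44875/132 ≈ 339.96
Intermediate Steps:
y = -141/44 (y = 3*((12 + 35)/(-16 - 28)) = 3*(47/(-44)) = 3*(47*(-1/44)) = 3*(-47/44) = -141/44 ≈ -3.2045)
g(m, I) = 1795/132 (g(m, I) = -2 + (-141/44 - 1*(-50))/3 = -2 + (-141/44 + 50)/3 = -2 + (⅓)*(2059/44) = -2 + 2059/132 = 1795/132)
25*g(18, -4*(-2) + 5) = 25*(1795/132) = 44875/132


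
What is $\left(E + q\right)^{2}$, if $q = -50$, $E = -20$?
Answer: $4900$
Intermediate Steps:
$\left(E + q\right)^{2} = \left(-20 - 50\right)^{2} = \left(-70\right)^{2} = 4900$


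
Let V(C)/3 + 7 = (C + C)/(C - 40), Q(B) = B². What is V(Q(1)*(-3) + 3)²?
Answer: 441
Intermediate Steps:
V(C) = -21 + 6*C/(-40 + C) (V(C) = -21 + 3*((C + C)/(C - 40)) = -21 + 3*((2*C)/(-40 + C)) = -21 + 3*(2*C/(-40 + C)) = -21 + 6*C/(-40 + C))
V(Q(1)*(-3) + 3)² = (15*(56 - (1²*(-3) + 3))/(-40 + (1²*(-3) + 3)))² = (15*(56 - (1*(-3) + 3))/(-40 + (1*(-3) + 3)))² = (15*(56 - (-3 + 3))/(-40 + (-3 + 3)))² = (15*(56 - 1*0)/(-40 + 0))² = (15*(56 + 0)/(-40))² = (15*(-1/40)*56)² = (-21)² = 441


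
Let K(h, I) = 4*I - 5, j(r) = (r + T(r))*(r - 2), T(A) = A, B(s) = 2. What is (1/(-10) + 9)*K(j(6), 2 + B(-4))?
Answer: 979/10 ≈ 97.900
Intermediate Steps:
j(r) = 2*r*(-2 + r) (j(r) = (r + r)*(r - 2) = (2*r)*(-2 + r) = 2*r*(-2 + r))
K(h, I) = -5 + 4*I
(1/(-10) + 9)*K(j(6), 2 + B(-4)) = (1/(-10) + 9)*(-5 + 4*(2 + 2)) = (-⅒ + 9)*(-5 + 4*4) = 89*(-5 + 16)/10 = (89/10)*11 = 979/10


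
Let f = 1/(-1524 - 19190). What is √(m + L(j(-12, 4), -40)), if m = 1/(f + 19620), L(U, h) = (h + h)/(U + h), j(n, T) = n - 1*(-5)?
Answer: √621050330151907518614/19101207913 ≈ 1.3047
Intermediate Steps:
j(n, T) = 5 + n (j(n, T) = n + 5 = 5 + n)
f = -1/20714 (f = 1/(-20714) = -1/20714 ≈ -4.8277e-5)
L(U, h) = 2*h/(U + h) (L(U, h) = (2*h)/(U + h) = 2*h/(U + h))
m = 20714/406408679 (m = 1/(-1/20714 + 19620) = 1/(406408679/20714) = 20714/406408679 ≈ 5.0968e-5)
√(m + L(j(-12, 4), -40)) = √(20714/406408679 + 2*(-40)/((5 - 12) - 40)) = √(20714/406408679 + 2*(-40)/(-7 - 40)) = √(20714/406408679 + 2*(-40)/(-47)) = √(20714/406408679 + 2*(-40)*(-1/47)) = √(20714/406408679 + 80/47) = √(32513667878/19101207913) = √621050330151907518614/19101207913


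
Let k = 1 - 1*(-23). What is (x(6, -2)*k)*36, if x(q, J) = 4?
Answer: 3456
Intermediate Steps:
k = 24 (k = 1 + 23 = 24)
(x(6, -2)*k)*36 = (4*24)*36 = 96*36 = 3456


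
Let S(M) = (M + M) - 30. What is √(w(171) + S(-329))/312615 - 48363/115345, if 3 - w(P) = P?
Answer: -48363/115345 + 2*I*√214/312615 ≈ -0.41929 + 9.359e-5*I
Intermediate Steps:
w(P) = 3 - P
S(M) = -30 + 2*M (S(M) = 2*M - 30 = -30 + 2*M)
√(w(171) + S(-329))/312615 - 48363/115345 = √((3 - 1*171) + (-30 + 2*(-329)))/312615 - 48363/115345 = √((3 - 171) + (-30 - 658))*(1/312615) - 48363*1/115345 = √(-168 - 688)*(1/312615) - 48363/115345 = √(-856)*(1/312615) - 48363/115345 = (2*I*√214)*(1/312615) - 48363/115345 = 2*I*√214/312615 - 48363/115345 = -48363/115345 + 2*I*√214/312615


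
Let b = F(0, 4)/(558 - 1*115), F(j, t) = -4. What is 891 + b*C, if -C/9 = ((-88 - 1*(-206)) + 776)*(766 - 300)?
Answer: 15392457/443 ≈ 34746.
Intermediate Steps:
b = -4/443 (b = -4/(558 - 1*115) = -4/(558 - 115) = -4/443 ≈ -0.0090293)
C = -3749436 (C = -9*((-88 - 1*(-206)) + 776)*(766 - 300) = -9*((-88 + 206) + 776)*466 = -9*(118 + 776)*466 = -8046*466 = -9*416604 = -3749436)
891 + b*C = 891 - 4/443*(-3749436) = 891 + 14997744/443 = 15392457/443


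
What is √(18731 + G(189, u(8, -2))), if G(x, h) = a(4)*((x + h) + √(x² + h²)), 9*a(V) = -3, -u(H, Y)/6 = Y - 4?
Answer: √(18656 - 3*√457) ≈ 136.35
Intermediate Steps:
u(H, Y) = 24 - 6*Y (u(H, Y) = -6*(Y - 4) = -6*(-4 + Y) = 24 - 6*Y)
a(V) = -⅓ (a(V) = (⅑)*(-3) = -⅓)
G(x, h) = -h/3 - x/3 - √(h² + x²)/3 (G(x, h) = -((x + h) + √(x² + h²))/3 = -((h + x) + √(h² + x²))/3 = -(h + x + √(h² + x²))/3 = -h/3 - x/3 - √(h² + x²)/3)
√(18731 + G(189, u(8, -2))) = √(18731 + (-(24 - 6*(-2))/3 - ⅓*189 - √((24 - 6*(-2))² + 189²)/3)) = √(18731 + (-(24 + 12)/3 - 63 - √((24 + 12)² + 35721)/3)) = √(18731 + (-⅓*36 - 63 - √(36² + 35721)/3)) = √(18731 + (-12 - 63 - √(1296 + 35721)/3)) = √(18731 + (-12 - 63 - 3*√457)) = √(18731 + (-75 - 3*√457)) = √(18656 - 3*√457)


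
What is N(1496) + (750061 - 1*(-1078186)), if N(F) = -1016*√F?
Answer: 1828247 - 2032*√374 ≈ 1.7890e+6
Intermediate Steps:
N(1496) + (750061 - 1*(-1078186)) = -2032*√374 + (750061 - 1*(-1078186)) = -2032*√374 + (750061 + 1078186) = -2032*√374 + 1828247 = 1828247 - 2032*√374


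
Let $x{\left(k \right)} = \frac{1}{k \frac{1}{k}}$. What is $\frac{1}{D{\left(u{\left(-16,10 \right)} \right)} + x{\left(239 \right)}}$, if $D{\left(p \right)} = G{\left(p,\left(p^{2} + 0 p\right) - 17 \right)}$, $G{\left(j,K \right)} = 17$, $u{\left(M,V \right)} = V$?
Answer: $\frac{1}{18} \approx 0.055556$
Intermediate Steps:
$D{\left(p \right)} = 17$
$x{\left(k \right)} = 1$ ($x{\left(k \right)} = 1^{-1} = 1$)
$\frac{1}{D{\left(u{\left(-16,10 \right)} \right)} + x{\left(239 \right)}} = \frac{1}{17 + 1} = \frac{1}{18}$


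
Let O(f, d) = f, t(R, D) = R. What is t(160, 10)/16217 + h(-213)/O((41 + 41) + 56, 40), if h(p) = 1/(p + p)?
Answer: 9389863/953364996 ≈ 0.0098492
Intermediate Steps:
h(p) = 1/(2*p)
t(160, 10)/16217 + h(-213)/O((41 + 41) + 56, 40) = 160/16217 + ((1/2)/(-213))/((41 + 41) + 56) = 160*(1/16217) + ((1/2)*(-1/213))/(82 + 56) = 160/16217 - 1/426/138 = 160/16217 - 1/426*1/138 = 160/16217 - 1/58788 = 9389863/953364996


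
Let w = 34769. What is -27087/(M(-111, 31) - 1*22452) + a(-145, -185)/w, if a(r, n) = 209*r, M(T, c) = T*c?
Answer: 7480978/42870177 ≈ 0.17450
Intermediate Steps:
-27087/(M(-111, 31) - 1*22452) + a(-145, -185)/w = -27087/(-111*31 - 1*22452) + (209*(-145))/34769 = -27087/(-3441 - 22452) - 30305*1/34769 = -27087/(-25893) - 30305/34769 = -27087*(-1/25893) - 30305/34769 = 9029/8631 - 30305/34769 = 7480978/42870177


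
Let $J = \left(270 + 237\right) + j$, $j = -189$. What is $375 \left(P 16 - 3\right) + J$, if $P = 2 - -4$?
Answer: $35193$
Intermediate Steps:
$P = 6$ ($P = 2 + 4 = 6$)
$J = 318$ ($J = \left(270 + 237\right) - 189 = 507 - 189 = 318$)
$375 \left(P 16 - 3\right) + J = 375 \left(6 \cdot 16 - 3\right) + 318 = 375 \left(96 - 3\right) + 318 = 375 \cdot 93 + 318 = 34875 + 318 = 35193$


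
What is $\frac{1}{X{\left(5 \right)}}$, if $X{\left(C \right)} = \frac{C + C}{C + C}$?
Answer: $1$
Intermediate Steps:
$X{\left(C \right)} = 1$ ($X{\left(C \right)} = \frac{2 C}{2 C} = 2 C \frac{1}{2 C} = 1$)
$\frac{1}{X{\left(5 \right)}} = 1^{-1} = 1$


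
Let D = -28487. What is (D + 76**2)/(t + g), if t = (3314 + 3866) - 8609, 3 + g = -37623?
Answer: 22711/39055 ≈ 0.58151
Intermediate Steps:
g = -37626 (g = -3 - 37623 = -37626)
t = -1429 (t = 7180 - 8609 = -1429)
(D + 76**2)/(t + g) = (-28487 + 76**2)/(-1429 - 37626) = (-28487 + 5776)/(-39055) = -22711*(-1/39055) = 22711/39055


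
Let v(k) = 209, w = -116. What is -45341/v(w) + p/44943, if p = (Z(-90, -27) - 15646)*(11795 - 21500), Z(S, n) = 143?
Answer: 9802557324/3131029 ≈ 3130.8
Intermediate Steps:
p = 150456615 (p = (143 - 15646)*(11795 - 21500) = -15503*(-9705) = 150456615)
-45341/v(w) + p/44943 = -45341/209 + 150456615/44943 = -45341*1/209 + 150456615*(1/44943) = -45341/209 + 50152205/14981 = 9802557324/3131029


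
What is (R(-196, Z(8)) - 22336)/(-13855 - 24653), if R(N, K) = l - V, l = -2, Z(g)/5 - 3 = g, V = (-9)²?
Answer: 7473/12836 ≈ 0.58219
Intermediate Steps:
V = 81
Z(g) = 15 + 5*g
R(N, K) = -83 (R(N, K) = -2 - 1*81 = -2 - 81 = -83)
(R(-196, Z(8)) - 22336)/(-13855 - 24653) = (-83 - 22336)/(-13855 - 24653) = -22419/(-38508) = -22419*(-1/38508) = 7473/12836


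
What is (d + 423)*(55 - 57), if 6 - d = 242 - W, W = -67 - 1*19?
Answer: -202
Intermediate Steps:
W = -86 (W = -67 - 19 = -86)
d = -322 (d = 6 - (242 - 1*(-86)) = 6 - (242 + 86) = 6 - 1*328 = 6 - 328 = -322)
(d + 423)*(55 - 57) = (-322 + 423)*(55 - 57) = 101*(-2) = -202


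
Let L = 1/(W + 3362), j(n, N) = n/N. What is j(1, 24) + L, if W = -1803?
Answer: 1583/37416 ≈ 0.042308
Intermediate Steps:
L = 1/1559 (L = 1/(-1803 + 3362) = 1/1559 ≈ 0.00064144)
j(1, 24) + L = 1/24 + 1/1559 = 1583/37416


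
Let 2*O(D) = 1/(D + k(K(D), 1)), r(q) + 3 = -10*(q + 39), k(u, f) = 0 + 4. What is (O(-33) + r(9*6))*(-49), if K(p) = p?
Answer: 2651635/58 ≈ 45718.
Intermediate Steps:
k(u, f) = 4
r(q) = -393 - 10*q (r(q) = -3 - 10*(q + 39) = -3 - 10*(39 + q) = -3 + (-390 - 10*q) = -393 - 10*q)
O(D) = 1/(2*(4 + D)) (O(D) = 1/(2*(D + 4)) = 1/(2*(4 + D)))
(O(-33) + r(9*6))*(-49) = (1/(2*(4 - 33)) + (-393 - 90*6))*(-49) = ((½)/(-29) + (-393 - 10*54))*(-49) = ((½)*(-1/29) + (-393 - 540))*(-49) = (-1/58 - 933)*(-49) = -54115/58*(-49) = 2651635/58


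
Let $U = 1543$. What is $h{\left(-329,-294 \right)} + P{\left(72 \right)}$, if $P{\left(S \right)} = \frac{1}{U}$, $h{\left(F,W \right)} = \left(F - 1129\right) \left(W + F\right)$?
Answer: $\frac{1401559363}{1543} \approx 9.0833 \cdot 10^{5}$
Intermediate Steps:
$h{\left(F,W \right)} = \left(-1129 + F\right) \left(F + W\right)$
$P{\left(S \right)} = \frac{1}{1543}$
$h{\left(-329,-294 \right)} + P{\left(72 \right)} = \left(\left(-329\right)^{2} - -371441 - -331926 - -96726\right) + \frac{1}{1543} = \left(108241 + 371441 + 331926 + 96726\right) + \frac{1}{1543} = 908334 + \frac{1}{1543} = \frac{1401559363}{1543}$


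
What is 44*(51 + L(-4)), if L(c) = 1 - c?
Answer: 2464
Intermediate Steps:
44*(51 + L(-4)) = 44*(51 + (1 - 1*(-4))) = 44*(51 + (1 + 4)) = 44*(51 + 5) = 44*56 = 2464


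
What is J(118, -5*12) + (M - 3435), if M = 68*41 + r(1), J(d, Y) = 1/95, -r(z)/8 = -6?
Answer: -56904/95 ≈ -598.99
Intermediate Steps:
r(z) = 48 (r(z) = -8*(-6) = 48)
J(d, Y) = 1/95
M = 2836 (M = 68*41 + 48 = 2788 + 48 = 2836)
J(118, -5*12) + (M - 3435) = 1/95 + (2836 - 3435) = 1/95 - 599 = -56904/95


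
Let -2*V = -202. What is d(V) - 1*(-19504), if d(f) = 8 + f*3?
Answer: 19815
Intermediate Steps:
V = 101 (V = -1/2*(-202) = 101)
d(f) = 8 + 3*f
d(V) - 1*(-19504) = (8 + 3*101) - 1*(-19504) = (8 + 303) + 19504 = 311 + 19504 = 19815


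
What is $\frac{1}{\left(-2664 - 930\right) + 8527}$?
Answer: $\frac{1}{4933} \approx 0.00020272$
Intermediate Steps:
$\frac{1}{\left(-2664 - 930\right) + 8527} = \frac{1}{-3594 + 8527} = \frac{1}{4933}$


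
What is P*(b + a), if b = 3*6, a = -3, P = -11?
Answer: -165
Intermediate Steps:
b = 18
P*(b + a) = -11*(18 - 3) = -11*15 = -165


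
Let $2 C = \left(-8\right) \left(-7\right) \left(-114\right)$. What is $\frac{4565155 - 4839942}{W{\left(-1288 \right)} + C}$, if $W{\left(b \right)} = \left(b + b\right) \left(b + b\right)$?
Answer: $- \frac{274787}{6632584} \approx -0.04143$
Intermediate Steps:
$C = -3192$ ($C = \frac{\left(-8\right) \left(-7\right) \left(-114\right)}{2} = \frac{56 \left(-114\right)}{2} = \frac{1}{2} \left(-6384\right) = -3192$)
$W{\left(b \right)} = 4 b^{2}$ ($W{\left(b \right)} = 2 b 2 b = 4 b^{2}$)
$\frac{4565155 - 4839942}{W{\left(-1288 \right)} + C} = \frac{4565155 - 4839942}{4 \left(-1288\right)^{2} - 3192} = - \frac{274787}{4 \cdot 1658944 - 3192} = - \frac{274787}{6635776 - 3192} = - \frac{274787}{6632584}$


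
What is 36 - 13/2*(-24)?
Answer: 192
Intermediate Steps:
36 - 13/2*(-24) = 36 + 156 = 192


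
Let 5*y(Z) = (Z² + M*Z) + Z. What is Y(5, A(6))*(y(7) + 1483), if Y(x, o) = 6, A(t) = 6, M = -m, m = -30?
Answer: 46086/5 ≈ 9217.2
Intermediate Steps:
M = 30 (M = -1*(-30) = 30)
y(Z) = Z²/5 + 31*Z/5 (y(Z) = ((Z² + 30*Z) + Z)/5 = (Z² + 31*Z)/5 = Z²/5 + 31*Z/5)
Y(5, A(6))*(y(7) + 1483) = 6*((⅕)*7*(31 + 7) + 1483) = 6*((⅕)*7*38 + 1483) = 6*(266/5 + 1483) = 6*(7681/5) = 46086/5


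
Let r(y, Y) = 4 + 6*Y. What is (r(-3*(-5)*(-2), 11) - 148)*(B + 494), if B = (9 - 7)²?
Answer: -38844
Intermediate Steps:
B = 4 (B = 2² = 4)
(r(-3*(-5)*(-2), 11) - 148)*(B + 494) = ((4 + 6*11) - 148)*(4 + 494) = ((4 + 66) - 148)*498 = (70 - 148)*498 = -78*498 = -38844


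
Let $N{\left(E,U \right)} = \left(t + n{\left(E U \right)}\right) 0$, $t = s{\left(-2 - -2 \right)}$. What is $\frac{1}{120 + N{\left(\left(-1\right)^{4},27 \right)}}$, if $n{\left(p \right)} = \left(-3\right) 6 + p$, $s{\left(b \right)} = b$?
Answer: $\frac{1}{120} \approx 0.0083333$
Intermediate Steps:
$t = 0$ ($t = -2 - -2 = -2 + 2 = 0$)
$n{\left(p \right)} = -18 + p$
$N{\left(E,U \right)} = 0$ ($N{\left(E,U \right)} = \left(0 + \left(-18 + E U\right)\right) 0 = \left(-18 + E U\right) 0 = 0$)
$\frac{1}{120 + N{\left(\left(-1\right)^{4},27 \right)}} = \frac{1}{120 + 0} = \frac{1}{120}$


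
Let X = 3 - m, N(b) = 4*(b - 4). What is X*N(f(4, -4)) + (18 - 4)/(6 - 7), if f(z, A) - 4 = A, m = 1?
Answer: -46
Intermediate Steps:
f(z, A) = 4 + A
N(b) = -16 + 4*b (N(b) = 4*(-4 + b) = -16 + 4*b)
X = 2 (X = 3 - 1*1 = 3 - 1 = 2)
X*N(f(4, -4)) + (18 - 4)/(6 - 7) = 2*(-16 + 4*(4 - 4)) + (18 - 4)/(6 - 7) = 2*(-16 + 4*0) + 14/(-1) = 2*(-16 + 0) + 14*(-1) = 2*(-16) - 14 = -32 - 14 = -46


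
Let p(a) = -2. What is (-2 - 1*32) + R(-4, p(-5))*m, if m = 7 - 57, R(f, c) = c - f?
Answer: -134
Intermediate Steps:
m = -50
(-2 - 1*32) + R(-4, p(-5))*m = (-2 - 1*32) + (-2 - 1*(-4))*(-50) = (-2 - 32) + (-2 + 4)*(-50) = -34 + 2*(-50) = -34 - 100 = -134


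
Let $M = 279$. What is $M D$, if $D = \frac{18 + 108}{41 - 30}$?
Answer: $\frac{35154}{11} \approx 3195.8$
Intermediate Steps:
$D = \frac{126}{11} \approx 11.455$
$M D = 279 \cdot \frac{126}{11} = \frac{35154}{11}$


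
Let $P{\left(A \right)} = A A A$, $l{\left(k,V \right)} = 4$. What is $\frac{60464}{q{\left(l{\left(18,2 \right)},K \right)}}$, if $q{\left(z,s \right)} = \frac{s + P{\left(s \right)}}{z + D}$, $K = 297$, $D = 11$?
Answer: $\frac{30232}{873279} \approx 0.034619$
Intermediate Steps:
$P{\left(A \right)} = A^{3}$ ($P{\left(A \right)} = A^{2} A = A^{3}$)
$q{\left(z,s \right)} = \frac{s + s^{3}}{11 + z}$ ($q{\left(z,s \right)} = \frac{s + s^{3}}{z + 11} = \frac{s + s^{3}}{11 + z}$)
$\frac{60464}{q{\left(l{\left(18,2 \right)},K \right)}} = \frac{60464}{\frac{1}{11 + 4} \left(297 + 297^{3}\right)} = \frac{60464}{\frac{1}{15} \left(297 + 26198073\right)} = \frac{60464}{\frac{1}{15} \cdot 26198370} = \frac{60464}{1746558} = 60464 \cdot \frac{1}{1746558} = \frac{30232}{873279}$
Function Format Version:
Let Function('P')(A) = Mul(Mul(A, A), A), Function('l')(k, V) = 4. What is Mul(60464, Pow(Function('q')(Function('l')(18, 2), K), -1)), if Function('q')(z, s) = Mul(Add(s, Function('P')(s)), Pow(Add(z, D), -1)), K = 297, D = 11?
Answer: Rational(30232, 873279) ≈ 0.034619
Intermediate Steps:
Function('P')(A) = Pow(A, 3) (Function('P')(A) = Mul(Pow(A, 2), A) = Pow(A, 3))
Function('q')(z, s) = Mul(Pow(Add(11, z), -1), Add(s, Pow(s, 3))) (Function('q')(z, s) = Mul(Add(s, Pow(s, 3)), Pow(Add(z, 11), -1)) = Mul(Add(s, Pow(s, 3)), Pow(Add(11, z), -1)) = Mul(Pow(Add(11, z), -1), Add(s, Pow(s, 3))))
Mul(60464, Pow(Function('q')(Function('l')(18, 2), K), -1)) = Mul(60464, Pow(Mul(Pow(Add(11, 4), -1), Add(297, Pow(297, 3))), -1)) = Mul(60464, Pow(Mul(Pow(15, -1), Add(297, 26198073)), -1)) = Mul(60464, Pow(Mul(Rational(1, 15), 26198370), -1)) = Mul(60464, Pow(1746558, -1)) = Mul(60464, Rational(1, 1746558)) = Rational(30232, 873279)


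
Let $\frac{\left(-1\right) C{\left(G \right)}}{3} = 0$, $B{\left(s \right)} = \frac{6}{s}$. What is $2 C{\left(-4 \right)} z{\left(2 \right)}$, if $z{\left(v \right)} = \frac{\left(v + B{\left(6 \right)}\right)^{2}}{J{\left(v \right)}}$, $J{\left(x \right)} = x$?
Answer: $0$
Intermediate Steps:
$C{\left(G \right)} = 0$ ($C{\left(G \right)} = \left(-3\right) 0 = 0$)
$z{\left(v \right)} = \frac{\left(1 + v\right)^{2}}{v}$ ($z{\left(v \right)} = \frac{\left(v + \frac{6}{6}\right)^{2}}{v} = \frac{\left(v + 6 \cdot \frac{1}{6}\right)^{2}}{v} = \frac{\left(v + 1\right)^{2}}{v} = \frac{\left(1 + v\right)^{2}}{v}$)
$2 C{\left(-4 \right)} z{\left(2 \right)} = 2 \cdot 0 \frac{\left(1 + 2\right)^{2}}{2} = 0 \frac{3^{2}}{2} = 0 \cdot \frac{1}{2} \cdot 9 = 0 \cdot \frac{9}{2} = 0$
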